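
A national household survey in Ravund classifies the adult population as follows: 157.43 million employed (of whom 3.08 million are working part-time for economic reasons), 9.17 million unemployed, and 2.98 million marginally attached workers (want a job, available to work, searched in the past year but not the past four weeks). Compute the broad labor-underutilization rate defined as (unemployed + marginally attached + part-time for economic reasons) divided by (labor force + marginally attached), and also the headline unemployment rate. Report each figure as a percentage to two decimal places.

Broad underutilization rate ≈ 8.98%; headline unemployment rate ≈ 5.50%.

Labor force = 157.43 + 9.17 = 166.60 million.
Numerator = 9.17 + 2.98 + 3.08 = 15.23 million.
Denominator = 166.60 + 2.98 = 169.58 million.
Broad rate = 15.23 / 169.58 = 8.98%.
Headline unemployment rate = 9.17 / 166.60 = 5.50%.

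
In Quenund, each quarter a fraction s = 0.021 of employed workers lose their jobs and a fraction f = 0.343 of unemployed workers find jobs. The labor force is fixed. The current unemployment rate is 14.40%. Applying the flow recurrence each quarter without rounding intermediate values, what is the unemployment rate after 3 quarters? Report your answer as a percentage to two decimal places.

Unemployment rate after three quarters ≈ 7.99%.

With a fixed labor force, u_{t+1} = u_t + s·(1−u_t) − f·u_t = u_t·(1−s−f) + s.
Here 1−s−f = 0.636 and s = 0.021.
u_1 = 0.144000 × 0.636 + 0.021 = 0.112584.
u_2 = 0.112584 × 0.636 + 0.021 = 0.092603.
u_3 = 0.092603 × 0.636 + 0.021 = 0.079896.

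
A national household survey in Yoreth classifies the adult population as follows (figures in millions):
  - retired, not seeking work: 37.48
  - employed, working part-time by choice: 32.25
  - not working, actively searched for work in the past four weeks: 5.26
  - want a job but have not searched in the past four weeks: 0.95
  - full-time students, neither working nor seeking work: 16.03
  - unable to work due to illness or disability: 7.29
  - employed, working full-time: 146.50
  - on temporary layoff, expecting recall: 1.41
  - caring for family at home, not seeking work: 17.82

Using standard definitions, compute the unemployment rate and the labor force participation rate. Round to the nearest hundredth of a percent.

Unemployment rate ≈ 3.60%; labor force participation rate ≈ 69.97%.

Employed = 32.25 + 146.50 = 178.75 million.
Unemployed = 5.26 + 1.41 = 6.67 million (jobless and actively searching, or on temporary layoff).
Labor force = 178.75 + 6.67 = 185.42 million.
Not in labor force = 37.48 + 0.95 + 16.03 + 7.29 + 17.82 = 79.57 million (those not working and not actively searching are outside the labor force — including those who want a job but have given up searching).
Civilian working-age population = 185.42 + 79.57 = 264.99 million.
Unemployment rate = 6.67 / 185.42 = 3.60%.
Labor force participation rate = 185.42 / 264.99 = 69.97%.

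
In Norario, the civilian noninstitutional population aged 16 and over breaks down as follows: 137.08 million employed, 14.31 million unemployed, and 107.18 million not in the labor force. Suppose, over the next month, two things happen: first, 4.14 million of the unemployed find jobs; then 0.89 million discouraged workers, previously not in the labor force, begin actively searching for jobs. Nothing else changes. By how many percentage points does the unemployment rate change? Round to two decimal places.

The unemployment rate changes by −2.19 percentage points.

Initially, labor force = 137.08 + 14.31 = 151.39 million, so u = 14.31/151.39 = 9.45%.
After the first change, unemployed falls and employed rises by 4.14; labor force unchanged → E = 141.22, U = 10.17, labor force = 151.39 million.
After the second change, unemployed and labor force both rise by 0.89 → E = 141.22, U = 11.06, labor force = 152.28 million.
New unemployment rate = 11.06 / 152.28 = 7.26%.
Change = 7.26% − 9.45% = −2.19 percentage points.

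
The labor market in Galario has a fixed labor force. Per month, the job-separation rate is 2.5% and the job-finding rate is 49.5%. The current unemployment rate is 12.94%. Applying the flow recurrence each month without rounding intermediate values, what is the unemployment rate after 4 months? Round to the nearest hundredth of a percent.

With a fixed labor force, u_{t+1} = u_t + s·(1−u_t) − f·u_t = u_t·(1−s−f) + s.
Here 1−s−f = 0.480 and s = 0.025.
u_1 = 0.129400 × 0.480 + 0.025 = 0.087112.
u_2 = 0.087112 × 0.480 + 0.025 = 0.066814.
u_3 = 0.066814 × 0.480 + 0.025 = 0.057071.
u_4 = 0.057071 × 0.480 + 0.025 = 0.052394.

Unemployment rate after four months ≈ 5.24%.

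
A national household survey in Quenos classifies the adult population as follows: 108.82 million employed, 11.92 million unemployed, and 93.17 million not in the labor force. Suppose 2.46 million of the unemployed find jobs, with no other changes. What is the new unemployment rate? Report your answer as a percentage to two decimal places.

New unemployment rate ≈ 7.84%.

Initially, labor force = 108.82 + 11.92 = 120.74 million, so u = 11.92/120.74 = 9.87%.
After the change, unemployed falls and employed rises by 2.46; labor force unchanged → E = 111.28, U = 9.46, labor force = 120.74 million.
New unemployment rate = 9.46 / 120.74 = 7.84%.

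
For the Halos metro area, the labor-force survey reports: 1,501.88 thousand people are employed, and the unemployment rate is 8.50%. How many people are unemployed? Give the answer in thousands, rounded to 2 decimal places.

Let U be the number unemployed. The labor force is E + U, and U/(E+U) = 0.0850.
So U = 0.0850 × 1,501.88 / (1 − 0.0850) = 127.6598 / 0.9150 ≈ 139.52 thousand.

About 139.52 thousand are unemployed.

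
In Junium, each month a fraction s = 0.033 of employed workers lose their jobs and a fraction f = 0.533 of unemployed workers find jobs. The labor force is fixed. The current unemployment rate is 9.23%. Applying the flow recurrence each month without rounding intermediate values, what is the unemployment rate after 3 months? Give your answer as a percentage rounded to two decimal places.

With a fixed labor force, u_{t+1} = u_t + s·(1−u_t) − f·u_t = u_t·(1−s−f) + s.
Here 1−s−f = 0.434 and s = 0.033.
u_1 = 0.092300 × 0.434 + 0.033 = 0.073058.
u_2 = 0.073058 × 0.434 + 0.033 = 0.064707.
u_3 = 0.064707 × 0.434 + 0.033 = 0.061083.

Unemployment rate after three months ≈ 6.11%.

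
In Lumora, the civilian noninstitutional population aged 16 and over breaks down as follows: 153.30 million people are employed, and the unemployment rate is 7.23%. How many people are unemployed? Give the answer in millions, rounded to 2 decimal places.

Let U be the number unemployed. The labor force is E + U, and U/(E+U) = 0.0723.
So U = 0.0723 × 153.30 / (1 − 0.0723) = 11.0836 / 0.9277 ≈ 11.95 million.

About 11.95 million are unemployed.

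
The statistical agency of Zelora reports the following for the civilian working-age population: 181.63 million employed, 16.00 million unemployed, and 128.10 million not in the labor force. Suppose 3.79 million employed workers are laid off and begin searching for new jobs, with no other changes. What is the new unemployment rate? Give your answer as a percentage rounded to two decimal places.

Initially, labor force = 181.63 + 16.00 = 197.63 million, so u = 16.00/197.63 = 8.10%.
After the change, employed falls and unemployed rises by 3.79; labor force unchanged → E = 177.84, U = 19.79, labor force = 197.63 million.
New unemployment rate = 19.79 / 197.63 = 10.01%.

New unemployment rate ≈ 10.01%.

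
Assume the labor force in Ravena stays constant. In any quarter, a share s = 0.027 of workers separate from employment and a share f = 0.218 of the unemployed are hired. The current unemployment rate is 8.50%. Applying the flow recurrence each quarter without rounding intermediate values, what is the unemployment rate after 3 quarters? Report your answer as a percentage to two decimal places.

Unemployment rate after three quarters ≈ 9.94%.

With a fixed labor force, u_{t+1} = u_t + s·(1−u_t) − f·u_t = u_t·(1−s−f) + s.
Here 1−s−f = 0.755 and s = 0.027.
u_1 = 0.085000 × 0.755 + 0.027 = 0.091175.
u_2 = 0.091175 × 0.755 + 0.027 = 0.095837.
u_3 = 0.095837 × 0.755 + 0.027 = 0.099357.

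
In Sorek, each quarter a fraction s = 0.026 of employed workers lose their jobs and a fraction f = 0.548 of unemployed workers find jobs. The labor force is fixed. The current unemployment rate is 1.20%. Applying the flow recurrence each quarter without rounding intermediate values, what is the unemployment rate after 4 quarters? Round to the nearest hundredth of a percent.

Unemployment rate after four quarters ≈ 4.42%.

With a fixed labor force, u_{t+1} = u_t + s·(1−u_t) − f·u_t = u_t·(1−s−f) + s.
Here 1−s−f = 0.426 and s = 0.026.
u_1 = 0.012000 × 0.426 + 0.026 = 0.031112.
u_2 = 0.031112 × 0.426 + 0.026 = 0.039254.
u_3 = 0.039254 × 0.426 + 0.026 = 0.042722.
u_4 = 0.042722 × 0.426 + 0.026 = 0.044200.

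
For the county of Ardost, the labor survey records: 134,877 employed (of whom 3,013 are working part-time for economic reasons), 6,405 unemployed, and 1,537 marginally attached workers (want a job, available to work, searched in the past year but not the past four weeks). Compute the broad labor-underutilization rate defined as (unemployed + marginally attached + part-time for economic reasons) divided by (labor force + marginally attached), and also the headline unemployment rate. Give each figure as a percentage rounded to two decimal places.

Broad underutilization rate ≈ 7.67%; headline unemployment rate ≈ 4.53%.

Labor force = 134,877 + 6,405 = 141,282.
Numerator = 6,405 + 1,537 + 3,013 = 10,955.
Denominator = 141,282 + 1,537 = 142,819.
Broad rate = 10,955 / 142,819 = 7.67%.
Headline unemployment rate = 6,405 / 141,282 = 4.53%.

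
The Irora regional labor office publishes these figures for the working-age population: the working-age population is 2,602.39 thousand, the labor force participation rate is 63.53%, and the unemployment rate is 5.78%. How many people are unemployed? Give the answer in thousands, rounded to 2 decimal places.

About 95.56 thousand are unemployed.

Labor force = 0.6353 × 2,602.39 = 1,653.30 thousand.
Unemployed = 0.0578 × 1,653.30 ≈ 95.56 thousand.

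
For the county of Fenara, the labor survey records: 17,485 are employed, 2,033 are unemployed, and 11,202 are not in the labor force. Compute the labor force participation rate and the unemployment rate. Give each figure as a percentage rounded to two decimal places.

Labor force = employed + unemployed = 17,485 + 2,033 = 19,518.
Working-age population = 19,518 + 11,202 = 30,720.
Unemployment rate = 2,033 / 19,518 = 10.42%.
Labor force participation rate = 19,518 / 30,720 = 63.54%.

Labor force participation rate ≈ 63.54%; unemployment rate ≈ 10.42%.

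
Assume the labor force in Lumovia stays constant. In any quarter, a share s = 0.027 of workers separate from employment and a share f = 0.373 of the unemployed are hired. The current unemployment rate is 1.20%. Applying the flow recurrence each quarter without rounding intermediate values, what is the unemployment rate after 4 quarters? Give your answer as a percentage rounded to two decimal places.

With a fixed labor force, u_{t+1} = u_t + s·(1−u_t) − f·u_t = u_t·(1−s−f) + s.
Here 1−s−f = 0.600 and s = 0.027.
u_1 = 0.012000 × 0.600 + 0.027 = 0.034200.
u_2 = 0.034200 × 0.600 + 0.027 = 0.047520.
u_3 = 0.047520 × 0.600 + 0.027 = 0.055512.
u_4 = 0.055512 × 0.600 + 0.027 = 0.060307.

Unemployment rate after four quarters ≈ 6.03%.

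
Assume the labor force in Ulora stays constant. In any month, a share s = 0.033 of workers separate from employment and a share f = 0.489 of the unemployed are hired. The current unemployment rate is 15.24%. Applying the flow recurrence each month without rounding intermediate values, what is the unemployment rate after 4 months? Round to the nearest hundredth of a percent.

Unemployment rate after four months ≈ 6.79%.

With a fixed labor force, u_{t+1} = u_t + s·(1−u_t) − f·u_t = u_t·(1−s−f) + s.
Here 1−s−f = 0.478 and s = 0.033.
u_1 = 0.152400 × 0.478 + 0.033 = 0.105847.
u_2 = 0.105847 × 0.478 + 0.033 = 0.083595.
u_3 = 0.083595 × 0.478 + 0.033 = 0.072958.
u_4 = 0.072958 × 0.478 + 0.033 = 0.067874.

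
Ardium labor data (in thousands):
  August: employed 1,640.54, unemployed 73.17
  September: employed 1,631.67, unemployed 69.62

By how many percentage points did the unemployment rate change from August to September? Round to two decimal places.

The unemployment rate changed by −0.18 percentage points.

August: labor force = 1,640.54 + 73.17 = 1,713.71; u = 73.17/1,713.71 = 4.27%.
September: labor force = 1,631.67 + 69.62 = 1,701.29; u = 69.62/1,701.29 = 4.09%.
Change = 4.09% − 4.27% = −0.18 pp.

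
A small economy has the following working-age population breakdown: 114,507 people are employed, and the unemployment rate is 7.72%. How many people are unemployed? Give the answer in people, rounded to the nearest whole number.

About 9,579 are unemployed.

Let U be the number unemployed. The labor force is E + U, and U/(E+U) = 0.0772.
So U = 0.0772 × 114,507 / (1 − 0.0772) = 8839.94 / 0.9228 ≈ 9,579.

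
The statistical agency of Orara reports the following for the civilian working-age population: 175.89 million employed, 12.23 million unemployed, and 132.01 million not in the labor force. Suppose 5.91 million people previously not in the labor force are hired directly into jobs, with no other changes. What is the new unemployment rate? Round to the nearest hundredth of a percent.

Initially, labor force = 175.89 + 12.23 = 188.12 million, so u = 12.23/188.12 = 6.50%.
After the change, employed and labor force both rise by 5.91; unemployed unchanged → E = 181.80, U = 12.23, labor force = 194.03 million.
New unemployment rate = 12.23 / 194.03 = 6.30%.

New unemployment rate ≈ 6.30%.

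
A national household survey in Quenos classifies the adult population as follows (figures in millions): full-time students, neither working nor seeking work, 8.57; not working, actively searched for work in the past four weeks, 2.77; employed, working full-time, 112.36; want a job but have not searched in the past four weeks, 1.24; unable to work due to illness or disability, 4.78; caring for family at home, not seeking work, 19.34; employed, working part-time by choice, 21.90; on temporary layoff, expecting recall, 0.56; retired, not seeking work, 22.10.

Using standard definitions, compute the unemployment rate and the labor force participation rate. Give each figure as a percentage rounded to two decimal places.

Unemployment rate ≈ 2.42%; labor force participation rate ≈ 71.06%.

Employed = 112.36 + 21.90 = 134.26 million.
Unemployed = 2.77 + 0.56 = 3.33 million (jobless and actively searching, or on temporary layoff).
Labor force = 134.26 + 3.33 = 137.59 million.
Not in labor force = 8.57 + 1.24 + 4.78 + 19.34 + 22.10 = 56.03 million (those not working and not actively searching are outside the labor force — including those who want a job but have given up searching).
Civilian working-age population = 137.59 + 56.03 = 193.62 million.
Unemployment rate = 3.33 / 137.59 = 2.42%.
Labor force participation rate = 137.59 / 193.62 = 71.06%.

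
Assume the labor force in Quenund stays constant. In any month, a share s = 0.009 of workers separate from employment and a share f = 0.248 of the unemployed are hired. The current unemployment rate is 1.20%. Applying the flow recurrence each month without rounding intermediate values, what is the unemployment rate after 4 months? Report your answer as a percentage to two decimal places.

With a fixed labor force, u_{t+1} = u_t + s·(1−u_t) − f·u_t = u_t·(1−s−f) + s.
Here 1−s−f = 0.743 and s = 0.009.
u_1 = 0.012000 × 0.743 + 0.009 = 0.017916.
u_2 = 0.017916 × 0.743 + 0.009 = 0.022312.
u_3 = 0.022312 × 0.743 + 0.009 = 0.025578.
u_4 = 0.025578 × 0.743 + 0.009 = 0.028004.

Unemployment rate after four months ≈ 2.80%.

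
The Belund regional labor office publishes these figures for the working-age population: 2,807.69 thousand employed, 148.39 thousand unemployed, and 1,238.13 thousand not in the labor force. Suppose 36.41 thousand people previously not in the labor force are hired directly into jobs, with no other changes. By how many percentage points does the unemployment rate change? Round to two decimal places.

The unemployment rate changes by −0.06 percentage points.

Initially, labor force = 2,807.69 + 148.39 = 2,956.08 thousand, so u = 148.39/2,956.08 = 5.02%.
After the change, employed and labor force both rise by 36.41; unemployed unchanged → E = 2,844.10, U = 148.39, labor force = 2,992.49 thousand.
New unemployment rate = 148.39 / 2,992.49 = 4.96%.
Change = 4.96% − 5.02% = −0.06 percentage points.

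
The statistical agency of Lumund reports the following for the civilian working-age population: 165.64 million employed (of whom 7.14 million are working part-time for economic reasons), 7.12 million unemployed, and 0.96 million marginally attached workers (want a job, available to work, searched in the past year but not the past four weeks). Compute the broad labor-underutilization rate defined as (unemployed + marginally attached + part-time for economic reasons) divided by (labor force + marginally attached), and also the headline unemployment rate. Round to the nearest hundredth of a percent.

Broad underutilization rate ≈ 8.76%; headline unemployment rate ≈ 4.12%.

Labor force = 165.64 + 7.12 = 172.76 million.
Numerator = 7.12 + 0.96 + 7.14 = 15.22 million.
Denominator = 172.76 + 0.96 = 173.72 million.
Broad rate = 15.22 / 173.72 = 8.76%.
Headline unemployment rate = 7.12 / 172.76 = 4.12%.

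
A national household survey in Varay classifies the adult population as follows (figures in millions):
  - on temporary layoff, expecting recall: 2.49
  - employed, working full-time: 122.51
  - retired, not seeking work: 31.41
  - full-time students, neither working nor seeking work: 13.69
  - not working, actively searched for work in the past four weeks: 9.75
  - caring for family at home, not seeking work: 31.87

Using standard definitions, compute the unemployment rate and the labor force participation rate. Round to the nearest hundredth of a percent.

Unemployment rate ≈ 9.08%; labor force participation rate ≈ 63.65%.

Employed = 122.51 million.
Unemployed = 2.49 + 9.75 = 12.24 million (jobless and actively searching, or on temporary layoff).
Labor force = 122.51 + 12.24 = 134.75 million.
Not in labor force = 31.41 + 13.69 + 31.87 = 76.97 million (those not working and not actively searching are outside the labor force).
Civilian working-age population = 134.75 + 76.97 = 211.72 million.
Unemployment rate = 12.24 / 134.75 = 9.08%.
Labor force participation rate = 134.75 / 211.72 = 63.65%.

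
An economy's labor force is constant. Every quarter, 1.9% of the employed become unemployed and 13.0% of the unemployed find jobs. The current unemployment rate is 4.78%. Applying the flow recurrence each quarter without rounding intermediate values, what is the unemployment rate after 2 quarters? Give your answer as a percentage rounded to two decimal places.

With a fixed labor force, u_{t+1} = u_t + s·(1−u_t) − f·u_t = u_t·(1−s−f) + s.
Here 1−s−f = 0.851 and s = 0.019.
u_1 = 0.047800 × 0.851 + 0.019 = 0.059678.
u_2 = 0.059678 × 0.851 + 0.019 = 0.069786.

Unemployment rate after two quarters ≈ 6.98%.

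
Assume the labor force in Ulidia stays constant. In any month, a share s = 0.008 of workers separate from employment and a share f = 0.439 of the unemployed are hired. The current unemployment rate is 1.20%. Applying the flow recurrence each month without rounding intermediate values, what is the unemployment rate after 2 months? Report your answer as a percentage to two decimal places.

With a fixed labor force, u_{t+1} = u_t + s·(1−u_t) − f·u_t = u_t·(1−s−f) + s.
Here 1−s−f = 0.553 and s = 0.008.
u_1 = 0.012000 × 0.553 + 0.008 = 0.014636.
u_2 = 0.014636 × 0.553 + 0.008 = 0.016094.

Unemployment rate after two months ≈ 1.61%.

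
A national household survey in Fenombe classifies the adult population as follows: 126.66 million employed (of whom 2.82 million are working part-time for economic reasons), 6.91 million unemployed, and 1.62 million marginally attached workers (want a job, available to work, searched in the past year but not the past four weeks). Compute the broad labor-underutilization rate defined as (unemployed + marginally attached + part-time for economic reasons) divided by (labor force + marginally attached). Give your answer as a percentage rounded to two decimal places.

Broad underutilization rate ≈ 8.40%.

Labor force = 126.66 + 6.91 = 133.57 million.
Numerator = 6.91 + 1.62 + 2.82 = 11.35 million.
Denominator = 133.57 + 1.62 = 135.19 million.
Broad rate = 11.35 / 135.19 = 8.40%.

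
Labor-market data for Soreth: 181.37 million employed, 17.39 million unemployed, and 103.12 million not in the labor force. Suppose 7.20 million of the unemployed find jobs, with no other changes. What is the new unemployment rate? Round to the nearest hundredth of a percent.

New unemployment rate ≈ 5.13%.

Initially, labor force = 181.37 + 17.39 = 198.76 million, so u = 17.39/198.76 = 8.75%.
After the change, unemployed falls and employed rises by 7.20; labor force unchanged → E = 188.57, U = 10.19, labor force = 198.76 million.
New unemployment rate = 10.19 / 198.76 = 5.13%.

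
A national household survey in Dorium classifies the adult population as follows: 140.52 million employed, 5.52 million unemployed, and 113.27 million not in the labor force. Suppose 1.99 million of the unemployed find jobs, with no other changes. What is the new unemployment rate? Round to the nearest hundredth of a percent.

Initially, labor force = 140.52 + 5.52 = 146.04 million, so u = 5.52/146.04 = 3.78%.
After the change, unemployed falls and employed rises by 1.99; labor force unchanged → E = 142.51, U = 3.53, labor force = 146.04 million.
New unemployment rate = 3.53 / 146.04 = 2.42%.

New unemployment rate ≈ 2.42%.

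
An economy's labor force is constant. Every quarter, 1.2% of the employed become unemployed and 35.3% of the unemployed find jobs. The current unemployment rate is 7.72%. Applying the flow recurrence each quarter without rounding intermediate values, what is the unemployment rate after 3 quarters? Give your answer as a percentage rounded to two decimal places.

Unemployment rate after three quarters ≈ 4.42%.

With a fixed labor force, u_{t+1} = u_t + s·(1−u_t) − f·u_t = u_t·(1−s−f) + s.
Here 1−s−f = 0.635 and s = 0.012.
u_1 = 0.077200 × 0.635 + 0.012 = 0.061022.
u_2 = 0.061022 × 0.635 + 0.012 = 0.050749.
u_3 = 0.050749 × 0.635 + 0.012 = 0.044226.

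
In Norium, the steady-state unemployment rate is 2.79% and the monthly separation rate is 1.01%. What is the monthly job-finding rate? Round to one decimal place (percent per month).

From u* = s/(s+f): f = s·(1−u)/u.
f = 1.01 × (1 − 0.0279) / 0.0279 = 0.9818 / 0.0279 ≈ 35.2% per month.

Job-finding rate ≈ 35.2% per month.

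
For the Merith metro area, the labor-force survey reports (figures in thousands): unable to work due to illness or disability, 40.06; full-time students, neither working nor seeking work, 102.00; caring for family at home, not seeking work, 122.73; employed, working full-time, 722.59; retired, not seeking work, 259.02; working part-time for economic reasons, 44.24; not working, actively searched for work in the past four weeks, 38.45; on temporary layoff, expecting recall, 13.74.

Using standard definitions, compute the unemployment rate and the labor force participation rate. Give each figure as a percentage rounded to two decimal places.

Employed = 722.59 + 44.24 = 766.83 thousand (anyone who worked, including part-time for economic reasons, counts as employed).
Unemployed = 38.45 + 13.74 = 52.19 thousand (jobless and actively searching, or on temporary layoff).
Labor force = 766.83 + 52.19 = 819.02 thousand.
Not in labor force = 40.06 + 102.00 + 122.73 + 259.02 = 523.81 thousand (those not working and not actively searching are outside the labor force).
Civilian working-age population = 819.02 + 523.81 = 1,342.83 thousand.
Unemployment rate = 52.19 / 819.02 = 6.37%.
Labor force participation rate = 819.02 / 1,342.83 = 60.99%.

Unemployment rate ≈ 6.37%; labor force participation rate ≈ 60.99%.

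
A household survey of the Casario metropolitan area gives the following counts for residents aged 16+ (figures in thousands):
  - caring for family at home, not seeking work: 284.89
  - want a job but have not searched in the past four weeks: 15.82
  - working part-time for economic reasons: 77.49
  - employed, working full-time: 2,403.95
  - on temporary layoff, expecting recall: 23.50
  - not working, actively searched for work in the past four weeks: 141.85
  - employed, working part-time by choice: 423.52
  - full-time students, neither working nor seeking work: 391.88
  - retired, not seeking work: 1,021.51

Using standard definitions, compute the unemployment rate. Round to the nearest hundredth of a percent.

Employed = 77.49 + 2,403.95 + 423.52 = 2,904.96 thousand (anyone who worked, including part-time for economic reasons, counts as employed).
Unemployed = 23.50 + 141.85 = 165.35 thousand (jobless and actively searching, or on temporary layoff).
Labor force = 2,904.96 + 165.35 = 3,070.31 thousand.
Unemployment rate = 165.35 / 3,070.31 = 5.39%.

Unemployment rate ≈ 5.39%.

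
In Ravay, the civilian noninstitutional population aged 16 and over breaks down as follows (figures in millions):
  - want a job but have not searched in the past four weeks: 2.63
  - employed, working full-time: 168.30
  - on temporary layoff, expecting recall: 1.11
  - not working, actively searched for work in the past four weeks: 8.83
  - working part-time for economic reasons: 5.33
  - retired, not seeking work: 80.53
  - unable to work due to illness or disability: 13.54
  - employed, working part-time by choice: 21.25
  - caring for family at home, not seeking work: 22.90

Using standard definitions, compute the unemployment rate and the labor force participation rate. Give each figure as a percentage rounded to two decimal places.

Unemployment rate ≈ 4.85%; labor force participation rate ≈ 63.13%.

Employed = 168.30 + 5.33 + 21.25 = 194.88 million (anyone who worked, including part-time for economic reasons, counts as employed).
Unemployed = 1.11 + 8.83 = 9.94 million (jobless and actively searching, or on temporary layoff).
Labor force = 194.88 + 9.94 = 204.82 million.
Not in labor force = 2.63 + 80.53 + 13.54 + 22.90 = 119.60 million (those not working and not actively searching are outside the labor force — including those who want a job but have given up searching).
Civilian working-age population = 204.82 + 119.60 = 324.42 million.
Unemployment rate = 9.94 / 204.82 = 4.85%.
Labor force participation rate = 204.82 / 324.42 = 63.13%.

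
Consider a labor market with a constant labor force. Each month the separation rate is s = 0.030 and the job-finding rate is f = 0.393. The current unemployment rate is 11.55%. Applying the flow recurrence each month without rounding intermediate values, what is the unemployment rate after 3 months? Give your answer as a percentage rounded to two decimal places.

Unemployment rate after three months ≈ 7.95%.

With a fixed labor force, u_{t+1} = u_t + s·(1−u_t) − f·u_t = u_t·(1−s−f) + s.
Here 1−s−f = 0.577 and s = 0.030.
u_1 = 0.115500 × 0.577 + 0.030 = 0.096643.
u_2 = 0.096643 × 0.577 + 0.030 = 0.085763.
u_3 = 0.085763 × 0.577 + 0.030 = 0.079485.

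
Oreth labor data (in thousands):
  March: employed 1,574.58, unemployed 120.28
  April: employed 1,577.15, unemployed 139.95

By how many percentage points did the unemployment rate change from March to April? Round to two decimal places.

The unemployment rate changed by +1.05 percentage points.

March: labor force = 1,574.58 + 120.28 = 1,694.86; u = 120.28/1,694.86 = 7.10%.
April: labor force = 1,577.15 + 139.95 = 1,717.10; u = 139.95/1,717.10 = 8.15%.
Change = 8.15% − 7.10% = +1.05 pp.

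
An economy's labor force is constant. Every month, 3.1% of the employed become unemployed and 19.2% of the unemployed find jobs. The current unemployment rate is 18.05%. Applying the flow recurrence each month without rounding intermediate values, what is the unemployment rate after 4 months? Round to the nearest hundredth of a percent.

With a fixed labor force, u_{t+1} = u_t + s·(1−u_t) − f·u_t = u_t·(1−s−f) + s.
Here 1−s−f = 0.777 and s = 0.031.
u_1 = 0.180500 × 0.777 + 0.031 = 0.171248.
u_2 = 0.171248 × 0.777 + 0.031 = 0.164060.
u_3 = 0.164060 × 0.777 + 0.031 = 0.158475.
u_4 = 0.158475 × 0.777 + 0.031 = 0.154135.

Unemployment rate after four months ≈ 15.41%.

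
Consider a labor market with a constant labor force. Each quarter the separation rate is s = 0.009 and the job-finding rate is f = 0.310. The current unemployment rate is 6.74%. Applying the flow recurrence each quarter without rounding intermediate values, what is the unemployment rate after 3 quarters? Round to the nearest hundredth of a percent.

Unemployment rate after three quarters ≈ 4.06%.

With a fixed labor force, u_{t+1} = u_t + s·(1−u_t) − f·u_t = u_t·(1−s−f) + s.
Here 1−s−f = 0.681 and s = 0.009.
u_1 = 0.067400 × 0.681 + 0.009 = 0.054899.
u_2 = 0.054899 × 0.681 + 0.009 = 0.046386.
u_3 = 0.046386 × 0.681 + 0.009 = 0.040589.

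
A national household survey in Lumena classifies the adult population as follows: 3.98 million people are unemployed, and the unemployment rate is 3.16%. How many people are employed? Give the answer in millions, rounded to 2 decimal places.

About 121.97 million are employed.

Labor force = U / u = 3.98 / 0.0316 ≈ 125.95 million.
Employed = labor force − unemployed = 125.95 − 3.98 = 121.97 million.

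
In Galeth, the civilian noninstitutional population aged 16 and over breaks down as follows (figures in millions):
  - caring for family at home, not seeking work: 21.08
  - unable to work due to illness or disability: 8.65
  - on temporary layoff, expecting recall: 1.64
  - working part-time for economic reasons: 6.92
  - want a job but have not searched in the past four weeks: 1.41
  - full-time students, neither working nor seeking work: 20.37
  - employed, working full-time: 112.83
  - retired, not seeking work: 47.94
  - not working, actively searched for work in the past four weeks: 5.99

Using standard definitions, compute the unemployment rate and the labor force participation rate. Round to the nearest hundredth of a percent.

Unemployment rate ≈ 5.99%; labor force participation rate ≈ 56.16%.

Employed = 6.92 + 112.83 = 119.75 million (anyone who worked, including part-time for economic reasons, counts as employed).
Unemployed = 1.64 + 5.99 = 7.63 million (jobless and actively searching, or on temporary layoff).
Labor force = 119.75 + 7.63 = 127.38 million.
Not in labor force = 21.08 + 8.65 + 1.41 + 20.37 + 47.94 = 99.45 million (those not working and not actively searching are outside the labor force — including those who want a job but have given up searching).
Civilian working-age population = 127.38 + 99.45 = 226.83 million.
Unemployment rate = 7.63 / 127.38 = 5.99%.
Labor force participation rate = 127.38 / 226.83 = 56.16%.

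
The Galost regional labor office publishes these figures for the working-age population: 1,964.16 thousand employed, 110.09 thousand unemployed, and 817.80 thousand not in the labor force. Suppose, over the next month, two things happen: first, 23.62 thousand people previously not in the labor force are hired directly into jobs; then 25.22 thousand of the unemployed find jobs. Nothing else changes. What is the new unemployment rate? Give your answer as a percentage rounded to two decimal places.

Initially, labor force = 1,964.16 + 110.09 = 2,074.25 thousand, so u = 110.09/2,074.25 = 5.31%.
After the first change, employed and labor force both rise by 23.62; unemployed unchanged → E = 1,987.78, U = 110.09, labor force = 2,097.87 thousand.
After the second change, unemployed falls and employed rises by 25.22; labor force unchanged → E = 2,013.00, U = 84.87, labor force = 2,097.87 thousand.
New unemployment rate = 84.87 / 2,097.87 = 4.05%.

New unemployment rate ≈ 4.05%.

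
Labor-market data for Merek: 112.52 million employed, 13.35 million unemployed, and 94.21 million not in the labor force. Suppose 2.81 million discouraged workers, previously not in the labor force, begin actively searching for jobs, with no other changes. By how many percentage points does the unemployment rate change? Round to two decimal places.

Initially, labor force = 112.52 + 13.35 = 125.87 million, so u = 13.35/125.87 = 10.61%.
After the change, unemployed and labor force both rise by 2.81 → E = 112.52, U = 16.16, labor force = 128.68 million.
New unemployment rate = 16.16 / 128.68 = 12.56%.
Change = 12.56% − 10.61% = +1.95 percentage points.

The unemployment rate changes by +1.95 percentage points.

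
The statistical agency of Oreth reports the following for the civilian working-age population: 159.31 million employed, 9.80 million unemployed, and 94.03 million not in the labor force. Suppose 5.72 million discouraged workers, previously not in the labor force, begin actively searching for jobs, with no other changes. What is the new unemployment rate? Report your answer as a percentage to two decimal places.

Initially, labor force = 159.31 + 9.80 = 169.11 million, so u = 9.80/169.11 = 5.80%.
After the change, unemployed and labor force both rise by 5.72 → E = 159.31, U = 15.52, labor force = 174.83 million.
New unemployment rate = 15.52 / 174.83 = 8.88%.

New unemployment rate ≈ 8.88%.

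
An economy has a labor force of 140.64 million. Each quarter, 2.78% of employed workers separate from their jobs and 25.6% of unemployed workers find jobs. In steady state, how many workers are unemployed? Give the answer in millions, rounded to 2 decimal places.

Steady-state unemployment rate u* = s/(s+f) = 2.78/(2.78+25.6) = 0.097956.
Unemployed = u* × labor force = 0.097956 × 140.64 ≈ 13.78 million.

About 13.78 million are unemployed in steady state.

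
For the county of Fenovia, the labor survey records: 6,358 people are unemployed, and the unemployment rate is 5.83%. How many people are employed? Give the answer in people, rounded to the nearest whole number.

Labor force = U / u = 6,358 / 0.0583 ≈ 109,057.
Employed = labor force − unemployed = 109,057 − 6,358 = 102,699.

About 102,699 are employed.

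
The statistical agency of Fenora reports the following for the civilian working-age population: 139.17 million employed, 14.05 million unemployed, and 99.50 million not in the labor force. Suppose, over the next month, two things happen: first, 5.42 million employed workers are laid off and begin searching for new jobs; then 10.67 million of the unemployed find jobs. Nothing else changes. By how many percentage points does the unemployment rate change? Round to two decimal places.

Initially, labor force = 139.17 + 14.05 = 153.22 million, so u = 14.05/153.22 = 9.17%.
After the first change, employed falls and unemployed rises by 5.42; labor force unchanged → E = 133.75, U = 19.47, labor force = 153.22 million.
After the second change, unemployed falls and employed rises by 10.67; labor force unchanged → E = 144.42, U = 8.80, labor force = 153.22 million.
New unemployment rate = 8.80 / 153.22 = 5.74%.
Change = 5.74% − 9.17% = −3.43 percentage points.

The unemployment rate changes by −3.43 percentage points.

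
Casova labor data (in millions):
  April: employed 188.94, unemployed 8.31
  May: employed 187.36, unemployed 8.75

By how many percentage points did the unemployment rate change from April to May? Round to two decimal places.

The unemployment rate changed by +0.25 percentage points.

April: labor force = 188.94 + 8.31 = 197.25; u = 8.31/197.25 = 4.21%.
May: labor force = 187.36 + 8.75 = 196.11; u = 8.75/196.11 = 4.46%.
Change = 4.46% − 4.21% = +0.25 pp.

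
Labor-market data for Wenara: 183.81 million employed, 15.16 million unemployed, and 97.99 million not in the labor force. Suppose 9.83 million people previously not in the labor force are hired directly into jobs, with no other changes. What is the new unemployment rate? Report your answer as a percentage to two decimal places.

Initially, labor force = 183.81 + 15.16 = 198.97 million, so u = 15.16/198.97 = 7.62%.
After the change, employed and labor force both rise by 9.83; unemployed unchanged → E = 193.64, U = 15.16, labor force = 208.80 million.
New unemployment rate = 15.16 / 208.80 = 7.26%.

New unemployment rate ≈ 7.26%.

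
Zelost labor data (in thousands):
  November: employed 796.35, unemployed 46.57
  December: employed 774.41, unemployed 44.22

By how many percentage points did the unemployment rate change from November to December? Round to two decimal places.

The unemployment rate changed by −0.12 percentage points.

November: labor force = 796.35 + 46.57 = 842.92; u = 46.57/842.92 = 5.52%.
December: labor force = 774.41 + 44.22 = 818.63; u = 44.22/818.63 = 5.40%.
Change = 5.40% − 5.52% = −0.12 pp.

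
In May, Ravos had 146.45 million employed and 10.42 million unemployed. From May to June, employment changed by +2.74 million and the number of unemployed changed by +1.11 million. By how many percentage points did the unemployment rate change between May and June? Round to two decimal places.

The unemployment rate changed by +0.53 percentage points.

May: labor force = 146.45 + 10.42 = 156.87; u = 10.42/156.87 = 6.64%.
June: labor force = 149.19 + 11.53 = 160.72; u = 11.53/160.72 = 7.17%.
Change = 7.17% − 6.64% = +0.53 pp.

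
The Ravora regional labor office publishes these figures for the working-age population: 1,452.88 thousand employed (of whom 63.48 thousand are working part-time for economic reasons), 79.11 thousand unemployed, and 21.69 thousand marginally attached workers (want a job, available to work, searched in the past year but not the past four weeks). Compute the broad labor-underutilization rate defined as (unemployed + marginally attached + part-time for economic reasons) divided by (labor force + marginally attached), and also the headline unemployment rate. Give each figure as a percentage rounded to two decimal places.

Labor force = 1,452.88 + 79.11 = 1,531.99 thousand.
Numerator = 79.11 + 21.69 + 63.48 = 164.28 thousand.
Denominator = 1,531.99 + 21.69 = 1,553.68 thousand.
Broad rate = 164.28 / 1,553.68 = 10.57%.
Headline unemployment rate = 79.11 / 1,531.99 = 5.16%.

Broad underutilization rate ≈ 10.57%; headline unemployment rate ≈ 5.16%.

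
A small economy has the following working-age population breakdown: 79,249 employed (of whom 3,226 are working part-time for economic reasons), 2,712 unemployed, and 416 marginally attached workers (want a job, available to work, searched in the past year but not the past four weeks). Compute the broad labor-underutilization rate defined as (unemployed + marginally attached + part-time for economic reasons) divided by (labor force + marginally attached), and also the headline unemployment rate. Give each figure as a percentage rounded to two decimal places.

Broad underutilization rate ≈ 7.71%; headline unemployment rate ≈ 3.31%.

Labor force = 79,249 + 2,712 = 81,961.
Numerator = 2,712 + 416 + 3,226 = 6,354.
Denominator = 81,961 + 416 = 82,377.
Broad rate = 6,354 / 82,377 = 7.71%.
Headline unemployment rate = 2,712 / 81,961 = 3.31%.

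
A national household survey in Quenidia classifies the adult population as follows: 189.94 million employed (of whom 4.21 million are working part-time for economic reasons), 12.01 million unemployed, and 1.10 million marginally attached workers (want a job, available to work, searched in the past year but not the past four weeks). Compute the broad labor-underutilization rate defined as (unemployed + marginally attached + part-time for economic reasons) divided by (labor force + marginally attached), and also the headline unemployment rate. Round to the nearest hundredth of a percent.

Broad underutilization rate ≈ 8.53%; headline unemployment rate ≈ 5.95%.

Labor force = 189.94 + 12.01 = 201.95 million.
Numerator = 12.01 + 1.10 + 4.21 = 17.32 million.
Denominator = 201.95 + 1.10 = 203.05 million.
Broad rate = 17.32 / 203.05 = 8.53%.
Headline unemployment rate = 12.01 / 201.95 = 5.95%.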